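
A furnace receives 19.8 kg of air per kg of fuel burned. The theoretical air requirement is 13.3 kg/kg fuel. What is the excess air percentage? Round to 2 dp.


Excess air = actual - stoichiometric = 19.8 - 13.3 = 6.50 kg/kg fuel
Excess air % = (excess / stoich) * 100 = (6.50 / 13.3) * 100 = 48.87%


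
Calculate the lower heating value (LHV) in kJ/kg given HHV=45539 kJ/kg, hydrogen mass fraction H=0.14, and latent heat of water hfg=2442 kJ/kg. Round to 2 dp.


LHV = HHV - hfg * 9 * H
Water correction = 2442 * 9 * 0.14 = 3076.920 kJ/kg
LHV = 45539 - 3076.920 = 42462.08 kJ/kg


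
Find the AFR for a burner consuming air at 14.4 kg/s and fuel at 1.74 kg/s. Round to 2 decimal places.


AFR = m_air / m_fuel
AFR = 14.4 / 1.74 = 8.28


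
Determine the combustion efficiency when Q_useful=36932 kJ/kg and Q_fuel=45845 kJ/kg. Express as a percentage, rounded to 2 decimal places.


Efficiency = (Q_useful / Q_fuel) * 100
Efficiency = (36932 / 45845) * 100
Efficiency = 0.8056 * 100 = 80.56%


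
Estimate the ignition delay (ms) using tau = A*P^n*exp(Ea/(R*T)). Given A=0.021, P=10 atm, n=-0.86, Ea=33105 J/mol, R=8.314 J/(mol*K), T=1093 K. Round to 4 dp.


tau = A * P^n * exp(Ea/(R*T))
P^n = 10^(-0.86) = 0.13803843
Ea/(R*T) = 33105/(8.314*1093) = 3.643036
exp(Ea/(R*T)) = 38.207642
tau = 0.021 * 0.13803843 * 38.207642 = 0.1108 ms


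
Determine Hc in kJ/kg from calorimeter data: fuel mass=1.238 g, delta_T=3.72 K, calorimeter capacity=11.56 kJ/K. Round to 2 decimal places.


Hc = C_cal * delta_T / m_fuel
Q_released = 11.56 * 3.72 = 43.0032 kJ
m_fuel = 1.238 g = 1.238/1000 kg = 0.001238 kg
Hc = 43.0032 / 0.001238 = 34736.03 kJ/kg


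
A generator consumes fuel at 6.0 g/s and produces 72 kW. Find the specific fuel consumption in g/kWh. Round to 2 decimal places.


SFC = (mf / BP) * 3600
Rate = 6.0 / 72 = 0.083333 g/(s*kW)
SFC = 0.083333 * 3600 = 300.00 g/kWh


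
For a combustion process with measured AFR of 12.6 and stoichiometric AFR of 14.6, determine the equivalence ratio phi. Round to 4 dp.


phi = AFR_stoich / AFR_actual
phi = 14.6 / 12.6 = 1.1587


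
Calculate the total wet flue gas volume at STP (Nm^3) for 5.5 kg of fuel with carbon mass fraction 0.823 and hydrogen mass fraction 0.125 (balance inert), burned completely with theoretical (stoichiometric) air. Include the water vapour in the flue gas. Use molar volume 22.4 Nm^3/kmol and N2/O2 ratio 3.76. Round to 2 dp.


Per kg fuel: CO2 = (C/12 kmol)*22.4 = (0.823/12)*22.4 = 1.53627 Nm^3
Per kg fuel: H2O = (H/2 kmol)*22.4 = (0.125/2)*22.4 = 1.40000 Nm^3
O2 needed per kg fuel = C/12 + H/4 = 0.823/12 + 0.125/4 = 0.09983333 kmol
Per kg fuel: N2 = O2*3.76*22.4 = 0.09983333*3.76*22.4 = 8.40836 Nm^3
Total per kg = 1.53627 + 1.40000 + 8.40836 = 11.34463 Nm^3
Total = 11.34463 * 5.5 = 62.40 Nm^3


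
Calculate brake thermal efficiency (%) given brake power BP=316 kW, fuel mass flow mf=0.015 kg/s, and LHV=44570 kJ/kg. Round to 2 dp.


eta_BTE = (BP / (mf * LHV)) * 100
Denominator = 0.015 * 44570 = 668.5500 kW
eta_BTE = (316 / 668.5500) * 100 = 47.27%


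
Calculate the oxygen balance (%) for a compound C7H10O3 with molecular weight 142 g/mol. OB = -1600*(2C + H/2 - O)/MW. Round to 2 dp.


OB = -1600 * (2C + H/2 - O) / MW
Inner = 2*7 + 10/2 - 3 = 16.00
OB = -1600 * 16.00 / 142 = -180.28%


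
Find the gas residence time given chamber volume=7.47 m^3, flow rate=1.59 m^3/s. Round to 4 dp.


tau = V / Q_flow
tau = 7.47 / 1.59 = 4.6981 s


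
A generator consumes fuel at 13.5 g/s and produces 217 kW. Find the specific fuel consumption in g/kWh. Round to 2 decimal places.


SFC = (mf / BP) * 3600
Rate = 13.5 / 217 = 0.062212 g/(s*kW)
SFC = 0.062212 * 3600 = 223.96 g/kWh


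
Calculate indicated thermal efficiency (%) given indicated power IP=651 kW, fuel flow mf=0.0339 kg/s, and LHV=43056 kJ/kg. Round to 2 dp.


eta_ith = (IP / (mf * LHV)) * 100
Denominator = 0.0339 * 43056 = 1459.5984 kW
eta_ith = (651 / 1459.5984) * 100 = 44.60%


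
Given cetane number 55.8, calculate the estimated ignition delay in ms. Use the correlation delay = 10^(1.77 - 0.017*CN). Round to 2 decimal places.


delay = 10^(1.77 - 0.017*CN)
Exponent = 1.77 - 0.017*55.8 = 0.8214
delay = 10^0.8214 = 6.63 ms


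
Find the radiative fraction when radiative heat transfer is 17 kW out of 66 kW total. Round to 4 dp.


f_rad = Q_rad / Q_total
f_rad = 17 / 66 = 0.2576


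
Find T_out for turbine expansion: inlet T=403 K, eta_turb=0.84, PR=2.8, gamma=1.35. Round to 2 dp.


T_out = T_in * (1 - eta * (1 - PR^(-(gamma-1)/gamma)))
Exponent = -(1.35-1)/1.35 = -0.25925926
PR^exp = 2.8^(-0.25925926) = 0.76572026
Factor = 1 - 0.84*(1 - 0.76572026) = 0.80320502
T_out = 403 * 0.80320502 = 323.69 K


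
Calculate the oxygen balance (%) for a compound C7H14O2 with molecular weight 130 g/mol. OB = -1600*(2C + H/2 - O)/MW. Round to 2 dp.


OB = -1600 * (2C + H/2 - O) / MW
Inner = 2*7 + 14/2 - 2 = 19.00
OB = -1600 * 19.00 / 130 = -233.85%


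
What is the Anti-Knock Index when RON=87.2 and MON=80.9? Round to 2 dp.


AKI = (RON + MON) / 2
AKI = (87.2 + 80.9) / 2
AKI = 168.1 / 2 = 84.05


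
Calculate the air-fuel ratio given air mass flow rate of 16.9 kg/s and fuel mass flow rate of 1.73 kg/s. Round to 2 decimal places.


AFR = m_air / m_fuel
AFR = 16.9 / 1.73 = 9.77


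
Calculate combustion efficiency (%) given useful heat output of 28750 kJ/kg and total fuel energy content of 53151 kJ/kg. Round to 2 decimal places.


Efficiency = (Q_useful / Q_fuel) * 100
Efficiency = (28750 / 53151) * 100
Efficiency = 0.5409 * 100 = 54.09%


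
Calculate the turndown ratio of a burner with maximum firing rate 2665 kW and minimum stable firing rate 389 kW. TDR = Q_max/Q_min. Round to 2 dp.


TDR = Q_max / Q_min
TDR = 2665 / 389 = 6.85


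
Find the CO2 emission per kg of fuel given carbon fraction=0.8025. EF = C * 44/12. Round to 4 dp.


EF = C_frac * (M_CO2 / M_C)
EF = 0.8025 * (44/12)
EF = 0.8025 * 3.666667 = 2.9425 kg_CO2/kg_fuel


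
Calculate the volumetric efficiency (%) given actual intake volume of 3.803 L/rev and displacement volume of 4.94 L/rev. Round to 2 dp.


eta_v = (V_actual / V_disp) * 100
Ratio = 3.803 / 4.94 = 0.7698
eta_v = 0.7698 * 100 = 76.98%


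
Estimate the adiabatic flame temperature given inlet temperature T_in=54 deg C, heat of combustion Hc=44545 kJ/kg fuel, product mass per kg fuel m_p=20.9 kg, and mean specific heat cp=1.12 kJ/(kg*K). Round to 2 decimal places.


T_ad = T_in + Hc / (m_p * cp)
Denominator = 20.9 * 1.12 = 23.4080
Temperature rise = 44545 / 23.4080 = 1902.98 K
T_ad = 54 + 1902.98 = 1956.98 deg C


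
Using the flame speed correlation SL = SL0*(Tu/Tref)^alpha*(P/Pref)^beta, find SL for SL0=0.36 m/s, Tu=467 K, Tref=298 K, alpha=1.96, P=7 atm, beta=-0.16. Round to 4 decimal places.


SL = SL0 * (Tu/Tref)^alpha * (P/Pref)^beta
T ratio = 467/298 = 1.56711409
(T ratio)^alpha = 1.56711409^1.96 = 2.412111
(P/Pref)^beta = 7^(-0.16) = 0.732461
SL = 0.36 * 2.412111 * 0.732461 = 0.6360 m/s


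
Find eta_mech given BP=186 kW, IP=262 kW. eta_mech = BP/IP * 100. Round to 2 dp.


eta_mech = (BP / IP) * 100
Ratio = 186 / 262 = 0.7099
eta_mech = 0.7099 * 100 = 70.99%


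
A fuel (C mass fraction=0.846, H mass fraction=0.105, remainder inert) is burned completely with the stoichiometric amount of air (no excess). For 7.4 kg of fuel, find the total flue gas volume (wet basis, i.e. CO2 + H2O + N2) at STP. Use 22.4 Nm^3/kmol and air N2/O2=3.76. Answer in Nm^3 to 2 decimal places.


Per kg fuel: CO2 = (C/12 kmol)*22.4 = (0.846/12)*22.4 = 1.57920 Nm^3
Per kg fuel: H2O = (H/2 kmol)*22.4 = (0.105/2)*22.4 = 1.17600 Nm^3
O2 needed per kg fuel = C/12 + H/4 = 0.846/12 + 0.105/4 = 0.09675000 kmol
Per kg fuel: N2 = O2*3.76*22.4 = 0.09675000*3.76*22.4 = 8.14867 Nm^3
Total per kg = 1.57920 + 1.17600 + 8.14867 = 10.90387 Nm^3
Total = 10.90387 * 7.4 = 80.69 Nm^3


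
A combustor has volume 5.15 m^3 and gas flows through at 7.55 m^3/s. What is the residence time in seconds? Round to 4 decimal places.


tau = V / Q_flow
tau = 5.15 / 7.55 = 0.6821 s


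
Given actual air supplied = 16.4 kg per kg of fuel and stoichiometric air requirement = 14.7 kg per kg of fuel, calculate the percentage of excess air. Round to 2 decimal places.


Excess air = actual - stoichiometric = 16.4 - 14.7 = 1.70 kg/kg fuel
Excess air % = (excess / stoich) * 100 = (1.70 / 14.7) * 100 = 11.56%


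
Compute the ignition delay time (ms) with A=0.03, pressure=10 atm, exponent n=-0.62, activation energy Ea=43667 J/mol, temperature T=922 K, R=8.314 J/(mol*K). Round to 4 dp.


tau = A * P^n * exp(Ea/(R*T))
P^n = 10^(-0.62) = 0.23988329
Ea/(R*T) = 43667/(8.314*922) = 5.696557
exp(Ea/(R*T)) = 297.840043
tau = 0.03 * 0.23988329 * 297.840043 = 2.1434 ms


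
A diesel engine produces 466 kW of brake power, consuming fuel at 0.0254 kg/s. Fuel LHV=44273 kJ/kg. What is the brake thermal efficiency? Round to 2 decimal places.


eta_BTE = (BP / (mf * LHV)) * 100
Denominator = 0.0254 * 44273 = 1124.5342 kW
eta_BTE = (466 / 1124.5342) * 100 = 41.44%


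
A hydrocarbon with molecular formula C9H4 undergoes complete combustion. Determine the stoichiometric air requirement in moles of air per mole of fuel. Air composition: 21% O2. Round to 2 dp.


Balanced combustion: C9H4 + 10 O2 -> 9 CO2 + 2 H2O
O2 needed = C + H/4 = 9 + 4/4 = 10.00 moles
Air moles = O2 / 0.21 = 10.00 / 0.21 = 47.62 moles air


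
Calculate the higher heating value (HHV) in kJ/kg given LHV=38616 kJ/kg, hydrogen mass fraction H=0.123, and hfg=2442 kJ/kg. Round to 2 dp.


HHV = LHV + hfg * 9 * H
Water addition = 2442 * 9 * 0.123 = 2703.294 kJ/kg
HHV = 38616 + 2703.294 = 41319.29 kJ/kg


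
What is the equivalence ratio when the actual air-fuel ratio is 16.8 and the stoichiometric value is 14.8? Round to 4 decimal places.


phi = AFR_stoich / AFR_actual
phi = 14.8 / 16.8 = 0.8810


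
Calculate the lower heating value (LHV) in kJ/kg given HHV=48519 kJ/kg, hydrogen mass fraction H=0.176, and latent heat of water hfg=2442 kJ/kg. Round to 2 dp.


LHV = HHV - hfg * 9 * H
Water correction = 2442 * 9 * 0.176 = 3868.128 kJ/kg
LHV = 48519 - 3868.128 = 44650.87 kJ/kg


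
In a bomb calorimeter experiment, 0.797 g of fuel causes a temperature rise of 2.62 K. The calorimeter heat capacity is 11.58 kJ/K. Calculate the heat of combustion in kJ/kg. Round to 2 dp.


Hc = C_cal * delta_T / m_fuel
Q_released = 11.58 * 2.62 = 30.3396 kJ
m_fuel = 0.797 g = 0.797/1000 kg = 0.000797 kg
Hc = 30.3396 / 0.000797 = 38067.25 kJ/kg


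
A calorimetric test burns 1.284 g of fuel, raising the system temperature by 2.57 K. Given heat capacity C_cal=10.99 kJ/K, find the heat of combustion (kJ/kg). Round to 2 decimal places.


Hc = C_cal * delta_T / m_fuel
Q_released = 10.99 * 2.57 = 28.2443 kJ
m_fuel = 1.284 g = 1.284/1000 kg = 0.001284 kg
Hc = 28.2443 / 0.001284 = 21997.12 kJ/kg


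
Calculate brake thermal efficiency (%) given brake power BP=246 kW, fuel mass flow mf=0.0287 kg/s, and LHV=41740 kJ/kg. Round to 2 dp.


eta_BTE = (BP / (mf * LHV)) * 100
Denominator = 0.0287 * 41740 = 1197.9380 kW
eta_BTE = (246 / 1197.9380) * 100 = 20.54%


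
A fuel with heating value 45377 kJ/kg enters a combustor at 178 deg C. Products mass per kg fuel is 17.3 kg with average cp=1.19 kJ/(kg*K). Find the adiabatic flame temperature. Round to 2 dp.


T_ad = T_in + Hc / (m_p * cp)
Denominator = 17.3 * 1.19 = 20.5870
Temperature rise = 45377 / 20.5870 = 2204.16 K
T_ad = 178 + 2204.16 = 2382.16 deg C


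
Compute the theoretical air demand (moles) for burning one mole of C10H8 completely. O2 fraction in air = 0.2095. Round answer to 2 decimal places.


Balanced combustion: C10H8 + 12 O2 -> 10 CO2 + 4 H2O
O2 needed = C + H/4 = 10 + 8/4 = 12.00 moles
Air moles = O2 / 0.2095 = 12.00 / 0.2095 = 57.28 moles air


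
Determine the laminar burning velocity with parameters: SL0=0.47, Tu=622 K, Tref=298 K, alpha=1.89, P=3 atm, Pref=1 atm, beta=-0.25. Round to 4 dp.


SL = SL0 * (Tu/Tref)^alpha * (P/Pref)^beta
T ratio = 622/298 = 2.08724832
(T ratio)^alpha = 2.08724832^1.89 = 4.017863
(P/Pref)^beta = 3^(-0.25) = 0.759836
SL = 0.47 * 4.017863 * 0.759836 = 1.4349 m/s


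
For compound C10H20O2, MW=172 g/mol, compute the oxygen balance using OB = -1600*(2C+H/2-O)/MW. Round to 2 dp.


OB = -1600 * (2C + H/2 - O) / MW
Inner = 2*10 + 20/2 - 2 = 28.00
OB = -1600 * 28.00 / 172 = -260.47%


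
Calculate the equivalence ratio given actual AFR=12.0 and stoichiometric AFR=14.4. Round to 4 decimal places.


phi = AFR_stoich / AFR_actual
phi = 14.4 / 12.0 = 1.2000


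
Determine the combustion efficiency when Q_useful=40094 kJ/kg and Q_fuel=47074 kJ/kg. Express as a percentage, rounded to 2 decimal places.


Efficiency = (Q_useful / Q_fuel) * 100
Efficiency = (40094 / 47074) * 100
Efficiency = 0.8517 * 100 = 85.17%


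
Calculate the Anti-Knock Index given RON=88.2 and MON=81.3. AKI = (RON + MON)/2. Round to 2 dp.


AKI = (RON + MON) / 2
AKI = (88.2 + 81.3) / 2
AKI = 169.5 / 2 = 84.75


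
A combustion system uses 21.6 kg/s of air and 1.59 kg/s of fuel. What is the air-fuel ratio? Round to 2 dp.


AFR = m_air / m_fuel
AFR = 21.6 / 1.59 = 13.58


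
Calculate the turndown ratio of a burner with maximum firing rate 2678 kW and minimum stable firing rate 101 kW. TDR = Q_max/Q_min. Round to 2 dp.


TDR = Q_max / Q_min
TDR = 2678 / 101 = 26.51


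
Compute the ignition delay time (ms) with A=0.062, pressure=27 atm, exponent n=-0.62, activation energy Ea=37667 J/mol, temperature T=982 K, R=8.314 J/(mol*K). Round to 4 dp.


tau = A * P^n * exp(Ea/(R*T))
P^n = 27^(-0.62) = 0.12958492
Ea/(R*T) = 37667/(8.314*982) = 4.613596
exp(Ea/(R*T)) = 100.846101
tau = 0.062 * 0.12958492 * 100.846101 = 0.8102 ms


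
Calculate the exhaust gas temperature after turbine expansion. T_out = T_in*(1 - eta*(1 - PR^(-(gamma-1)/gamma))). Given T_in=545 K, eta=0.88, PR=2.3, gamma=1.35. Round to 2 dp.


T_out = T_in * (1 - eta * (1 - PR^(-(gamma-1)/gamma)))
Exponent = -(1.35-1)/1.35 = -0.25925926
PR^exp = 2.3^(-0.25925926) = 0.80578413
Factor = 1 - 0.88*(1 - 0.80578413) = 0.82909003
T_out = 545 * 0.82909003 = 451.85 K


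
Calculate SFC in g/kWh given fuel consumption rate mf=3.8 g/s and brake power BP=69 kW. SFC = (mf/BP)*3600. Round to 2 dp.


SFC = (mf / BP) * 3600
Rate = 3.8 / 69 = 0.055072 g/(s*kW)
SFC = 0.055072 * 3600 = 198.26 g/kWh


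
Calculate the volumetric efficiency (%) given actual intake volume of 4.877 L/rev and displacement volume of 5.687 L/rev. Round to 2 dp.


eta_v = (V_actual / V_disp) * 100
Ratio = 4.877 / 5.687 = 0.8576
eta_v = 0.8576 * 100 = 85.76%


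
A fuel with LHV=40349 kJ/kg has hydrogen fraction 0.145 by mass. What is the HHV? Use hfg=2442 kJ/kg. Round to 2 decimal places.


HHV = LHV + hfg * 9 * H
Water addition = 2442 * 9 * 0.145 = 3186.810 kJ/kg
HHV = 40349 + 3186.810 = 43535.81 kJ/kg


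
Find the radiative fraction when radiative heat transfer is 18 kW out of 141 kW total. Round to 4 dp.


f_rad = Q_rad / Q_total
f_rad = 18 / 141 = 0.1277


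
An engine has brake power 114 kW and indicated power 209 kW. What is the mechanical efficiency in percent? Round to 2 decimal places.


eta_mech = (BP / IP) * 100
Ratio = 114 / 209 = 0.5455
eta_mech = 0.5455 * 100 = 54.55%


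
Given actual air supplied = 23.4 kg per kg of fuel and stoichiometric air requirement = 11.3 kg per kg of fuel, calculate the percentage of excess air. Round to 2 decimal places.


Excess air = actual - stoichiometric = 23.4 - 11.3 = 12.10 kg/kg fuel
Excess air % = (excess / stoich) * 100 = (12.10 / 11.3) * 100 = 107.08%


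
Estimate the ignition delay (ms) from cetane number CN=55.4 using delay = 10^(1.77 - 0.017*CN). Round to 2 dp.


delay = 10^(1.77 - 0.017*CN)
Exponent = 1.77 - 0.017*55.4 = 0.8282
delay = 10^0.8282 = 6.73 ms


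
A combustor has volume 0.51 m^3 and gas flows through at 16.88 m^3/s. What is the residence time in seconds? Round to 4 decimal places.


tau = V / Q_flow
tau = 0.51 / 16.88 = 0.0302 s


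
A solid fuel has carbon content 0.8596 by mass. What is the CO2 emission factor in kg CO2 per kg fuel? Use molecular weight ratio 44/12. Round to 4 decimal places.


EF = C_frac * (M_CO2 / M_C)
EF = 0.8596 * (44/12)
EF = 0.8596 * 3.666667 = 3.1519 kg_CO2/kg_fuel


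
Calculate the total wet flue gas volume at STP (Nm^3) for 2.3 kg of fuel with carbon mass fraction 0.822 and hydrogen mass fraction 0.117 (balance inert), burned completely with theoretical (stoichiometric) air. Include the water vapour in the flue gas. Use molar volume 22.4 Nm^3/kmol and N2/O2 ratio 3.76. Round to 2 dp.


Per kg fuel: CO2 = (C/12 kmol)*22.4 = (0.822/12)*22.4 = 1.53440 Nm^3
Per kg fuel: H2O = (H/2 kmol)*22.4 = (0.117/2)*22.4 = 1.31040 Nm^3
O2 needed per kg fuel = C/12 + H/4 = 0.822/12 + 0.117/4 = 0.09775000 kmol
Per kg fuel: N2 = O2*3.76*22.4 = 0.09775000*3.76*22.4 = 8.23290 Nm^3
Total per kg = 1.53440 + 1.31040 + 8.23290 = 11.07770 Nm^3
Total = 11.07770 * 2.3 = 25.48 Nm^3


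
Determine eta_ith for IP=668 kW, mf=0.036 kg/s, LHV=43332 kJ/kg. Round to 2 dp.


eta_ith = (IP / (mf * LHV)) * 100
Denominator = 0.036 * 43332 = 1559.9520 kW
eta_ith = (668 / 1559.9520) * 100 = 42.82%


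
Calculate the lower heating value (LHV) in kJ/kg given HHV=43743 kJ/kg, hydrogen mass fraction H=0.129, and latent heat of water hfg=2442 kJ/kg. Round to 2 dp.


LHV = HHV - hfg * 9 * H
Water correction = 2442 * 9 * 0.129 = 2835.162 kJ/kg
LHV = 43743 - 2835.162 = 40907.84 kJ/kg


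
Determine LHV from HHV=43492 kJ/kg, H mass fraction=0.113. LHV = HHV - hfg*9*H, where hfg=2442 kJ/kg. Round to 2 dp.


LHV = HHV - hfg * 9 * H
Water correction = 2442 * 9 * 0.113 = 2483.514 kJ/kg
LHV = 43492 - 2483.514 = 41008.49 kJ/kg


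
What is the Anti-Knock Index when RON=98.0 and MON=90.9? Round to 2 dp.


AKI = (RON + MON) / 2
AKI = (98.0 + 90.9) / 2
AKI = 188.9 / 2 = 94.45


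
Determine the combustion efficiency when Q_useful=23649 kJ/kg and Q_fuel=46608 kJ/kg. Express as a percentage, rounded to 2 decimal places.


Efficiency = (Q_useful / Q_fuel) * 100
Efficiency = (23649 / 46608) * 100
Efficiency = 0.5074 * 100 = 50.74%


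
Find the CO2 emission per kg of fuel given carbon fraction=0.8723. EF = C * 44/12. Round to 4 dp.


EF = C_frac * (M_CO2 / M_C)
EF = 0.8723 * (44/12)
EF = 0.8723 * 3.666667 = 3.1984 kg_CO2/kg_fuel


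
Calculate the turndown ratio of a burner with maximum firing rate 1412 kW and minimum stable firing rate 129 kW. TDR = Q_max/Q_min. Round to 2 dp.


TDR = Q_max / Q_min
TDR = 1412 / 129 = 10.95


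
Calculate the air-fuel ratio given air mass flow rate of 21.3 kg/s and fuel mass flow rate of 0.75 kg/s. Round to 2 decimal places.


AFR = m_air / m_fuel
AFR = 21.3 / 0.75 = 28.40


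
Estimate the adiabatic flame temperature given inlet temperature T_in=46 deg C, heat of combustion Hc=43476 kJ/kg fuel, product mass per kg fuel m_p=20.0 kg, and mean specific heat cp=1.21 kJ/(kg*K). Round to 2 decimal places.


T_ad = T_in + Hc / (m_p * cp)
Denominator = 20.0 * 1.21 = 24.2000
Temperature rise = 43476 / 24.2000 = 1796.53 K
T_ad = 46 + 1796.53 = 1842.53 deg C


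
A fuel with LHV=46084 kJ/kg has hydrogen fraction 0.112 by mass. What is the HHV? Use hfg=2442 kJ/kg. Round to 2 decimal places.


HHV = LHV + hfg * 9 * H
Water addition = 2442 * 9 * 0.112 = 2461.536 kJ/kg
HHV = 46084 + 2461.536 = 48545.54 kJ/kg


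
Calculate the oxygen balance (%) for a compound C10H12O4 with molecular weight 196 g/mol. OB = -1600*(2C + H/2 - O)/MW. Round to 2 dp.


OB = -1600 * (2C + H/2 - O) / MW
Inner = 2*10 + 12/2 - 4 = 22.00
OB = -1600 * 22.00 / 196 = -179.59%


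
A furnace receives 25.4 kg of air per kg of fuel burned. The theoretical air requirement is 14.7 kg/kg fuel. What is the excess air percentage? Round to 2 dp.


Excess air = actual - stoichiometric = 25.4 - 14.7 = 10.70 kg/kg fuel
Excess air % = (excess / stoich) * 100 = (10.70 / 14.7) * 100 = 72.79%


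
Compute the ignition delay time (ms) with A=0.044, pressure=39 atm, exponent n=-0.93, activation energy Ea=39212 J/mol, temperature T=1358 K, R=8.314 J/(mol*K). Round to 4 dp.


tau = A * P^n * exp(Ea/(R*T))
P^n = 39^(-0.93) = 0.03313675
Ea/(R*T) = 39212/(8.314*1358) = 3.473035
exp(Ea/(R*T)) = 32.234437
tau = 0.044 * 0.03313675 * 32.234437 = 0.0470 ms


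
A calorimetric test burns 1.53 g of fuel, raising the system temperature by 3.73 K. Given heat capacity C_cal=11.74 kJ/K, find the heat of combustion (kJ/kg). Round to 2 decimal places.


Hc = C_cal * delta_T / m_fuel
Q_released = 11.74 * 3.73 = 43.7902 kJ
m_fuel = 1.53 g = 1.53/1000 kg = 0.001530 kg
Hc = 43.7902 / 0.001530 = 28621.05 kJ/kg


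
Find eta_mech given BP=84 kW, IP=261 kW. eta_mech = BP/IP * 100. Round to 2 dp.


eta_mech = (BP / IP) * 100
Ratio = 84 / 261 = 0.3218
eta_mech = 0.3218 * 100 = 32.18%


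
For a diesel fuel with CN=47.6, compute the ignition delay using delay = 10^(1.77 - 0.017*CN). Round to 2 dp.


delay = 10^(1.77 - 0.017*CN)
Exponent = 1.77 - 0.017*47.6 = 0.9608
delay = 10^0.9608 = 9.14 ms


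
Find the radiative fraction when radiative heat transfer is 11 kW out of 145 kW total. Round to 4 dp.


f_rad = Q_rad / Q_total
f_rad = 11 / 145 = 0.0759


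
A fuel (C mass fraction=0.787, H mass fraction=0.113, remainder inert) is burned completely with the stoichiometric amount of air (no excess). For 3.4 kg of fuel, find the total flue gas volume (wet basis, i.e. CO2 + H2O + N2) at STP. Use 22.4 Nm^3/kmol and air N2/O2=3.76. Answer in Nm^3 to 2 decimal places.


Per kg fuel: CO2 = (C/12 kmol)*22.4 = (0.787/12)*22.4 = 1.46907 Nm^3
Per kg fuel: H2O = (H/2 kmol)*22.4 = (0.113/2)*22.4 = 1.26560 Nm^3
O2 needed per kg fuel = C/12 + H/4 = 0.787/12 + 0.113/4 = 0.09383333 kmol
Per kg fuel: N2 = O2*3.76*22.4 = 0.09383333*3.76*22.4 = 7.90302 Nm^3
Total per kg = 1.46907 + 1.26560 + 7.90302 = 10.63769 Nm^3
Total = 10.63769 * 3.4 = 36.17 Nm^3


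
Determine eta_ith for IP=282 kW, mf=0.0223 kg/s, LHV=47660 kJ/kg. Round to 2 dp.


eta_ith = (IP / (mf * LHV)) * 100
Denominator = 0.0223 * 47660 = 1062.8180 kW
eta_ith = (282 / 1062.8180) * 100 = 26.53%


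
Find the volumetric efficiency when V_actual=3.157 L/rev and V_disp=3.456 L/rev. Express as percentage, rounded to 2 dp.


eta_v = (V_actual / V_disp) * 100
Ratio = 3.157 / 3.456 = 0.9135
eta_v = 0.9135 * 100 = 91.35%


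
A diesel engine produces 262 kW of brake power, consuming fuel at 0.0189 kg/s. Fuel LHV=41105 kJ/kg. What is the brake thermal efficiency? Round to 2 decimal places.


eta_BTE = (BP / (mf * LHV)) * 100
Denominator = 0.0189 * 41105 = 776.8845 kW
eta_BTE = (262 / 776.8845) * 100 = 33.72%


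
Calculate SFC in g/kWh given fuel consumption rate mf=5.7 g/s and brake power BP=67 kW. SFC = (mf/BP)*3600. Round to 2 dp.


SFC = (mf / BP) * 3600
Rate = 5.7 / 67 = 0.085075 g/(s*kW)
SFC = 0.085075 * 3600 = 306.27 g/kWh


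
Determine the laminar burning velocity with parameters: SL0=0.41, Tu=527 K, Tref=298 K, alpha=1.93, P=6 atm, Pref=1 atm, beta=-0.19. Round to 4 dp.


SL = SL0 * (Tu/Tref)^alpha * (P/Pref)^beta
T ratio = 527/298 = 1.76845638
(T ratio)^alpha = 1.76845638^1.93 = 3.005087
(P/Pref)^beta = 6^(-0.19) = 0.711461
SL = 0.41 * 3.005087 * 0.711461 = 0.8766 m/s


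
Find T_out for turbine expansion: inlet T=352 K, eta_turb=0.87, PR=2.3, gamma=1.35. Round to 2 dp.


T_out = T_in * (1 - eta * (1 - PR^(-(gamma-1)/gamma)))
Exponent = -(1.35-1)/1.35 = -0.25925926
PR^exp = 2.3^(-0.25925926) = 0.80578413
Factor = 1 - 0.87*(1 - 0.80578413) = 0.83103219
T_out = 352 * 0.83103219 = 292.52 K


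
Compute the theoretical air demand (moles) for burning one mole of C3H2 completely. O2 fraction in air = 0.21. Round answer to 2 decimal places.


Balanced combustion: C3H2 + 3.5 O2 -> 3 CO2 + 1 H2O
O2 needed = C + H/4 = 3 + 2/4 = 3.50 moles
Air moles = O2 / 0.21 = 3.50 / 0.21 = 16.67 moles air


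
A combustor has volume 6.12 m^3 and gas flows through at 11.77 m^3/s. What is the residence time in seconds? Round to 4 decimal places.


tau = V / Q_flow
tau = 6.12 / 11.77 = 0.5200 s


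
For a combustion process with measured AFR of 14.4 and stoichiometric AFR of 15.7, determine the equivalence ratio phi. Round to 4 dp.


phi = AFR_stoich / AFR_actual
phi = 15.7 / 14.4 = 1.0903


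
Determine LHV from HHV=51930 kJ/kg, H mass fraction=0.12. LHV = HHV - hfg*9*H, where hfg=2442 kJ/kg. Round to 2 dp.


LHV = HHV - hfg * 9 * H
Water correction = 2442 * 9 * 0.12 = 2637.360 kJ/kg
LHV = 51930 - 2637.360 = 49292.64 kJ/kg


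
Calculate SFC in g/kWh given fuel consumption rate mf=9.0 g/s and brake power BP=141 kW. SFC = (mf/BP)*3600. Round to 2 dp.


SFC = (mf / BP) * 3600
Rate = 9.0 / 141 = 0.063830 g/(s*kW)
SFC = 0.063830 * 3600 = 229.79 g/kWh


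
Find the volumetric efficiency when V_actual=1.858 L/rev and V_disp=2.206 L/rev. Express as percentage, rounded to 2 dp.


eta_v = (V_actual / V_disp) * 100
Ratio = 1.858 / 2.206 = 0.8422
eta_v = 0.8422 * 100 = 84.22%


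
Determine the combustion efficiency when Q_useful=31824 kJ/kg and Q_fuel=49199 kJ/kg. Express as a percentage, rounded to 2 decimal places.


Efficiency = (Q_useful / Q_fuel) * 100
Efficiency = (31824 / 49199) * 100
Efficiency = 0.6468 * 100 = 64.68%


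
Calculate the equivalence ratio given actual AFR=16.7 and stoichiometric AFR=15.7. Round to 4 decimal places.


phi = AFR_stoich / AFR_actual
phi = 15.7 / 16.7 = 0.9401


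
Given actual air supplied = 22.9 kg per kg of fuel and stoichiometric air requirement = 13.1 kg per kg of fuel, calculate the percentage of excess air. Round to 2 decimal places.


Excess air = actual - stoichiometric = 22.9 - 13.1 = 9.80 kg/kg fuel
Excess air % = (excess / stoich) * 100 = (9.80 / 13.1) * 100 = 74.81%


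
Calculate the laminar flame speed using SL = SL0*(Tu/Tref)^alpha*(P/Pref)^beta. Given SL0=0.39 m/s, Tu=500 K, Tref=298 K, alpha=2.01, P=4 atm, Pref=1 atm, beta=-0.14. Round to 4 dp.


SL = SL0 * (Tu/Tref)^alpha * (P/Pref)^beta
T ratio = 500/298 = 1.67785235
(T ratio)^alpha = 1.67785235^2.01 = 2.829795
(P/Pref)^beta = 4^(-0.14) = 0.823591
SL = 0.39 * 2.829795 * 0.823591 = 0.9089 m/s


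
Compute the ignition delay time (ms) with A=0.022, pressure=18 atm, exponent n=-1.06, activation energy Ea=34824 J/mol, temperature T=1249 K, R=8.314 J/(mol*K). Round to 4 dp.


tau = A * P^n * exp(Ea/(R*T))
P^n = 18^(-1.06) = 0.04671014
Ea/(R*T) = 34824/(8.314*1249) = 3.353561
exp(Ea/(R*T)) = 28.604410
tau = 0.022 * 0.04671014 * 28.604410 = 0.0294 ms


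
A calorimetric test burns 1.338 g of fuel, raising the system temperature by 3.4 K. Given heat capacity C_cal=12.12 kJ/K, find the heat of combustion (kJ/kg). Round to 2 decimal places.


Hc = C_cal * delta_T / m_fuel
Q_released = 12.12 * 3.4 = 41.2080 kJ
m_fuel = 1.338 g = 1.338/1000 kg = 0.001338 kg
Hc = 41.2080 / 0.001338 = 30798.21 kJ/kg


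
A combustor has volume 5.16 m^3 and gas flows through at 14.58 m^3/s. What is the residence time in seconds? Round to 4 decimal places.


tau = V / Q_flow
tau = 5.16 / 14.58 = 0.3539 s


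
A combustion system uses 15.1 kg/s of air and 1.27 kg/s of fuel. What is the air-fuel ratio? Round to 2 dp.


AFR = m_air / m_fuel
AFR = 15.1 / 1.27 = 11.89


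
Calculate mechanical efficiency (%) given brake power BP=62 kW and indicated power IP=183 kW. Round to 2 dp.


eta_mech = (BP / IP) * 100
Ratio = 62 / 183 = 0.3388
eta_mech = 0.3388 * 100 = 33.88%


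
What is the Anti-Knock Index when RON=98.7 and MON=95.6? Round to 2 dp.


AKI = (RON + MON) / 2
AKI = (98.7 + 95.6) / 2
AKI = 194.3 / 2 = 97.15


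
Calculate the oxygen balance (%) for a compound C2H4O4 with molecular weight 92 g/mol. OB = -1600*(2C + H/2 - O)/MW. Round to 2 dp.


OB = -1600 * (2C + H/2 - O) / MW
Inner = 2*2 + 4/2 - 4 = 2.00
OB = -1600 * 2.00 / 92 = -34.78%


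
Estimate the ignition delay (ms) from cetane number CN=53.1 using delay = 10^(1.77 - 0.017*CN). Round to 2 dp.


delay = 10^(1.77 - 0.017*CN)
Exponent = 1.77 - 0.017*53.1 = 0.8673
delay = 10^0.8673 = 7.37 ms


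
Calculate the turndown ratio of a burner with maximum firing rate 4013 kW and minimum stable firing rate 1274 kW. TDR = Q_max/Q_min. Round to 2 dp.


TDR = Q_max / Q_min
TDR = 4013 / 1274 = 3.15


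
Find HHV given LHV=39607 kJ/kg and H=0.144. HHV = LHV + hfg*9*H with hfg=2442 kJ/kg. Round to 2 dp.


HHV = LHV + hfg * 9 * H
Water addition = 2442 * 9 * 0.144 = 3164.832 kJ/kg
HHV = 39607 + 3164.832 = 42771.83 kJ/kg


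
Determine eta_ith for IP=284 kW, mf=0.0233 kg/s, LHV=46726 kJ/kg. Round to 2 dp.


eta_ith = (IP / (mf * LHV)) * 100
Denominator = 0.0233 * 46726 = 1088.7158 kW
eta_ith = (284 / 1088.7158) * 100 = 26.09%


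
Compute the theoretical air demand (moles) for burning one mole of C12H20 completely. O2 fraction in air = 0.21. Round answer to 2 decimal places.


Balanced combustion: C12H20 + 17 O2 -> 12 CO2 + 10 H2O
O2 needed = C + H/4 = 12 + 20/4 = 17.00 moles
Air moles = O2 / 0.21 = 17.00 / 0.21 = 80.95 moles air


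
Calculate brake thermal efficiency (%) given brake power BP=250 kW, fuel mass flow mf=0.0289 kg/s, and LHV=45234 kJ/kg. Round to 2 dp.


eta_BTE = (BP / (mf * LHV)) * 100
Denominator = 0.0289 * 45234 = 1307.2626 kW
eta_BTE = (250 / 1307.2626) * 100 = 19.12%


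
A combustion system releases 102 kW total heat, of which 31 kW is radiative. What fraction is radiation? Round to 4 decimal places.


f_rad = Q_rad / Q_total
f_rad = 31 / 102 = 0.3039


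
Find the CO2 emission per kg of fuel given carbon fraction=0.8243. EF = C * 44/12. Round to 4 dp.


EF = C_frac * (M_CO2 / M_C)
EF = 0.8243 * (44/12)
EF = 0.8243 * 3.666667 = 3.0224 kg_CO2/kg_fuel


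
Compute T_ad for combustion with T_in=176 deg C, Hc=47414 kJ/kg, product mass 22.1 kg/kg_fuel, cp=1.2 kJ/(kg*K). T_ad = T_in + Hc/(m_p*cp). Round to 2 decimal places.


T_ad = T_in + Hc / (m_p * cp)
Denominator = 22.1 * 1.2 = 26.5200
Temperature rise = 47414 / 26.5200 = 1787.86 K
T_ad = 176 + 1787.86 = 1963.86 deg C


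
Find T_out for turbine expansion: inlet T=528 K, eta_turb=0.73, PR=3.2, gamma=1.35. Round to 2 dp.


T_out = T_in * (1 - eta * (1 - PR^(-(gamma-1)/gamma)))
Exponent = -(1.35-1)/1.35 = -0.25925926
PR^exp = 3.2^(-0.25925926) = 0.73966521
Factor = 1 - 0.73*(1 - 0.73966521) = 0.80995560
T_out = 528 * 0.80995560 = 427.66 K


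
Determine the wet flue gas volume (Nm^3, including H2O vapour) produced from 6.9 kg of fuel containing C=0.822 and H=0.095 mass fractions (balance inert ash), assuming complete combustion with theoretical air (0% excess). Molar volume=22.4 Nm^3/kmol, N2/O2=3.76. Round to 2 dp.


Per kg fuel: CO2 = (C/12 kmol)*22.4 = (0.822/12)*22.4 = 1.53440 Nm^3
Per kg fuel: H2O = (H/2 kmol)*22.4 = (0.095/2)*22.4 = 1.06400 Nm^3
O2 needed per kg fuel = C/12 + H/4 = 0.822/12 + 0.095/4 = 0.09225000 kmol
Per kg fuel: N2 = O2*3.76*22.4 = 0.09225000*3.76*22.4 = 7.76966 Nm^3
Total per kg = 1.53440 + 1.06400 + 7.76966 = 10.36806 Nm^3
Total = 10.36806 * 6.9 = 71.54 Nm^3


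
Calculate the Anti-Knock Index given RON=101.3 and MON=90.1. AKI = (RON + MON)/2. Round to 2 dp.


AKI = (RON + MON) / 2
AKI = (101.3 + 90.1) / 2
AKI = 191.4 / 2 = 95.70


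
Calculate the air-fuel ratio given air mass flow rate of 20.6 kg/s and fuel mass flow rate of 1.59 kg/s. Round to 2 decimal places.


AFR = m_air / m_fuel
AFR = 20.6 / 1.59 = 12.96


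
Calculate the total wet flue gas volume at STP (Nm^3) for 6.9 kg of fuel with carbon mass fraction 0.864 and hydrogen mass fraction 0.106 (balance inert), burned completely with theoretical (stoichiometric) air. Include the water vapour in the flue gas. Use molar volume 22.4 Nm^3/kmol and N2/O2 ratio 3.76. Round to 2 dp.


Per kg fuel: CO2 = (C/12 kmol)*22.4 = (0.864/12)*22.4 = 1.61280 Nm^3
Per kg fuel: H2O = (H/2 kmol)*22.4 = (0.106/2)*22.4 = 1.18720 Nm^3
O2 needed per kg fuel = C/12 + H/4 = 0.864/12 + 0.106/4 = 0.09850000 kmol
Per kg fuel: N2 = O2*3.76*22.4 = 0.09850000*3.76*22.4 = 8.29606 Nm^3
Total per kg = 1.61280 + 1.18720 + 8.29606 = 11.09606 Nm^3
Total = 11.09606 * 6.9 = 76.56 Nm^3


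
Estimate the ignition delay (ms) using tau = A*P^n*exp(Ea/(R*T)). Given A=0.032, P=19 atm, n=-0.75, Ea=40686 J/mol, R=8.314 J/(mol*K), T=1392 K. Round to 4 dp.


tau = A * P^n * exp(Ea/(R*T))
P^n = 19^(-0.75) = 0.10988409
Ea/(R*T) = 40686/(8.314*1392) = 3.515570
exp(Ea/(R*T)) = 33.635092
tau = 0.032 * 0.10988409 * 33.635092 = 0.1183 ms


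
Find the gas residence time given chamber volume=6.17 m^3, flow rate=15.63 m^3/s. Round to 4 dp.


tau = V / Q_flow
tau = 6.17 / 15.63 = 0.3948 s


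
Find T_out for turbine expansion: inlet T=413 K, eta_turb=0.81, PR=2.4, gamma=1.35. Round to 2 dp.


T_out = T_in * (1 - eta * (1 - PR^(-(gamma-1)/gamma)))
Exponent = -(1.35-1)/1.35 = -0.25925926
PR^exp = 2.4^(-0.25925926) = 0.79694200
Factor = 1 - 0.81*(1 - 0.79694200) = 0.83552302
T_out = 413 * 0.83552302 = 345.07 K


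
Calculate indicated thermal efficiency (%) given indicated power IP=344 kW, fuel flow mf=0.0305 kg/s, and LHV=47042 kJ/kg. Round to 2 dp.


eta_ith = (IP / (mf * LHV)) * 100
Denominator = 0.0305 * 47042 = 1434.7810 kW
eta_ith = (344 / 1434.7810) * 100 = 23.98%


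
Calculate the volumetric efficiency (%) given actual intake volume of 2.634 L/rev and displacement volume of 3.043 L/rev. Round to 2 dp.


eta_v = (V_actual / V_disp) * 100
Ratio = 2.634 / 3.043 = 0.8656
eta_v = 0.8656 * 100 = 86.56%


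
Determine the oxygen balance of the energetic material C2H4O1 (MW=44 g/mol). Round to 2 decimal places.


OB = -1600 * (2C + H/2 - O) / MW
Inner = 2*2 + 4/2 - 1 = 5.00
OB = -1600 * 5.00 / 44 = -181.82%


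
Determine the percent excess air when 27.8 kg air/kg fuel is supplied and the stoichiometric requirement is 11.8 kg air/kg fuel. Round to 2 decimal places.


Excess air = actual - stoichiometric = 27.8 - 11.8 = 16.00 kg/kg fuel
Excess air % = (excess / stoich) * 100 = (16.00 / 11.8) * 100 = 135.59%


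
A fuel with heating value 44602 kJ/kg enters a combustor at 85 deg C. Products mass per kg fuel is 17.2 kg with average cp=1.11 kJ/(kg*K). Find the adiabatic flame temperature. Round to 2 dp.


T_ad = T_in + Hc / (m_p * cp)
Denominator = 17.2 * 1.11 = 19.0920
Temperature rise = 44602 / 19.0920 = 2336.16 K
T_ad = 85 + 2336.16 = 2421.16 deg C


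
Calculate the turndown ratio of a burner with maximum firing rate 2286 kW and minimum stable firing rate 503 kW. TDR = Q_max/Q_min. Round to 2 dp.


TDR = Q_max / Q_min
TDR = 2286 / 503 = 4.54


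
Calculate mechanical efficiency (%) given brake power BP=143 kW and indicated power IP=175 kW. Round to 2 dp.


eta_mech = (BP / IP) * 100
Ratio = 143 / 175 = 0.8171
eta_mech = 0.8171 * 100 = 81.71%


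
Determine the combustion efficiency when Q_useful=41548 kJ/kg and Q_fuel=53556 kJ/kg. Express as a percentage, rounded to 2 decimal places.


Efficiency = (Q_useful / Q_fuel) * 100
Efficiency = (41548 / 53556) * 100
Efficiency = 0.7758 * 100 = 77.58%


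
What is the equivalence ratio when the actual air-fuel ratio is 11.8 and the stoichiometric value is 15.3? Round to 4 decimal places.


phi = AFR_stoich / AFR_actual
phi = 15.3 / 11.8 = 1.2966


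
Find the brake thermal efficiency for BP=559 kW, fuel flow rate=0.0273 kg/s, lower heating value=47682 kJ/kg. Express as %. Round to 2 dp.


eta_BTE = (BP / (mf * LHV)) * 100
Denominator = 0.0273 * 47682 = 1301.7186 kW
eta_BTE = (559 / 1301.7186) * 100 = 42.94%


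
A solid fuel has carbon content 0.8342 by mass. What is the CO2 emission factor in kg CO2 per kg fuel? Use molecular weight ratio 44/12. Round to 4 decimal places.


EF = C_frac * (M_CO2 / M_C)
EF = 0.8342 * (44/12)
EF = 0.8342 * 3.666667 = 3.0587 kg_CO2/kg_fuel


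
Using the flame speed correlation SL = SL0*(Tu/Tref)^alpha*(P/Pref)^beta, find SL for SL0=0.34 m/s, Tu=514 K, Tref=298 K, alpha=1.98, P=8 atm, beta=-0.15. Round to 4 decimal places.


SL = SL0 * (Tu/Tref)^alpha * (P/Pref)^beta
T ratio = 514/298 = 1.72483221
(T ratio)^alpha = 1.72483221^1.98 = 2.942787
(P/Pref)^beta = 8^(-0.15) = 0.732043
SL = 0.34 * 2.942787 * 0.732043 = 0.7324 m/s


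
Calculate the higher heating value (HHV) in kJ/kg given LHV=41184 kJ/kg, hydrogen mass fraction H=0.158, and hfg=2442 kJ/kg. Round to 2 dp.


HHV = LHV + hfg * 9 * H
Water addition = 2442 * 9 * 0.158 = 3472.524 kJ/kg
HHV = 41184 + 3472.524 = 44656.52 kJ/kg


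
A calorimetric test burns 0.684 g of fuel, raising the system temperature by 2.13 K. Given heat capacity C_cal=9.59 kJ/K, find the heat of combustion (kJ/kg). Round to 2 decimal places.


Hc = C_cal * delta_T / m_fuel
Q_released = 9.59 * 2.13 = 20.4267 kJ
m_fuel = 0.684 g = 0.684/1000 kg = 0.000684 kg
Hc = 20.4267 / 0.000684 = 29863.60 kJ/kg


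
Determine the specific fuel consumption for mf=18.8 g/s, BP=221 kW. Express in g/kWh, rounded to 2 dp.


SFC = (mf / BP) * 3600
Rate = 18.8 / 221 = 0.085068 g/(s*kW)
SFC = 0.085068 * 3600 = 306.24 g/kWh


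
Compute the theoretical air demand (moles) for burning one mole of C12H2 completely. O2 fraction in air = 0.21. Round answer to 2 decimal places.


Balanced combustion: C12H2 + 12.5 O2 -> 12 CO2 + 1 H2O
O2 needed = C + H/4 = 12 + 2/4 = 12.50 moles
Air moles = O2 / 0.21 = 12.50 / 0.21 = 59.52 moles air


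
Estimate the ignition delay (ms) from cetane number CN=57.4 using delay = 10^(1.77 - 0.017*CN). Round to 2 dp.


delay = 10^(1.77 - 0.017*CN)
Exponent = 1.77 - 0.017*57.4 = 0.7942
delay = 10^0.7942 = 6.23 ms


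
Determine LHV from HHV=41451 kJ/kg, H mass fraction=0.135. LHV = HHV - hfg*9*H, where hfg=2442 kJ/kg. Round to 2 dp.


LHV = HHV - hfg * 9 * H
Water correction = 2442 * 9 * 0.135 = 2967.030 kJ/kg
LHV = 41451 - 2967.030 = 38483.97 kJ/kg


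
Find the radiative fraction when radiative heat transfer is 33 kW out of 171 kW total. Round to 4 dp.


f_rad = Q_rad / Q_total
f_rad = 33 / 171 = 0.1930


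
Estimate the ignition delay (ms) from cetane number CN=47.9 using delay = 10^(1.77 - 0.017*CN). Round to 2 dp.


delay = 10^(1.77 - 0.017*CN)
Exponent = 1.77 - 0.017*47.9 = 0.9557
delay = 10^0.9557 = 9.03 ms


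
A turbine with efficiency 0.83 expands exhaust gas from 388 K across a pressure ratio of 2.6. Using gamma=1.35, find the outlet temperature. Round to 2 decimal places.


T_out = T_in * (1 - eta * (1 - PR^(-(gamma-1)/gamma)))
Exponent = -(1.35-1)/1.35 = -0.25925926
PR^exp = 2.6^(-0.25925926) = 0.78057442
Factor = 1 - 0.83*(1 - 0.78057442) = 0.81787677
T_out = 388 * 0.81787677 = 317.34 K


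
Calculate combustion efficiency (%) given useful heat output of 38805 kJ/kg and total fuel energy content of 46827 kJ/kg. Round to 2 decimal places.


Efficiency = (Q_useful / Q_fuel) * 100
Efficiency = (38805 / 46827) * 100
Efficiency = 0.8287 * 100 = 82.87%


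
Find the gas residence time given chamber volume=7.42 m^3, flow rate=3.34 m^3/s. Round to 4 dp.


tau = V / Q_flow
tau = 7.42 / 3.34 = 2.2216 s


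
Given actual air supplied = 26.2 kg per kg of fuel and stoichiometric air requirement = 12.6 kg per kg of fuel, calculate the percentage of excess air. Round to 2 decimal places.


Excess air = actual - stoichiometric = 26.2 - 12.6 = 13.60 kg/kg fuel
Excess air % = (excess / stoich) * 100 = (13.60 / 12.6) * 100 = 107.94%


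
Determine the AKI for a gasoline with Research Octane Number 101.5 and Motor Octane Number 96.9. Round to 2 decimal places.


AKI = (RON + MON) / 2
AKI = (101.5 + 96.9) / 2
AKI = 198.4 / 2 = 99.20


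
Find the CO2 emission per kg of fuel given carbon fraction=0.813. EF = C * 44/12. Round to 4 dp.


EF = C_frac * (M_CO2 / M_C)
EF = 0.813 * (44/12)
EF = 0.813 * 3.666667 = 2.9810 kg_CO2/kg_fuel


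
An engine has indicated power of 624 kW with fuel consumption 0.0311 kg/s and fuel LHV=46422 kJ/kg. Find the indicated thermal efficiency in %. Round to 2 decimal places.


eta_ith = (IP / (mf * LHV)) * 100
Denominator = 0.0311 * 46422 = 1443.7242 kW
eta_ith = (624 / 1443.7242) * 100 = 43.22%
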